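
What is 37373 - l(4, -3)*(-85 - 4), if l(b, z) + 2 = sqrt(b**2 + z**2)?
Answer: 37640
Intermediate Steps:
l(b, z) = -2 + sqrt(b**2 + z**2)
37373 - l(4, -3)*(-85 - 4) = 37373 - (-2 + sqrt(4**2 + (-3)**2))*(-85 - 4) = 37373 - (-2 + sqrt(16 + 9))*(-89) = 37373 - (-2 + sqrt(25))*(-89) = 37373 - (-2 + 5)*(-89) = 37373 - 3*(-89) = 37373 - 1*(-267) = 37373 + 267 = 37640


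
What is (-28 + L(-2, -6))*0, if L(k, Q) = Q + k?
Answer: 0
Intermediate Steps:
(-28 + L(-2, -6))*0 = (-28 + (-6 - 2))*0 = (-28 - 8)*0 = -36*0 = 0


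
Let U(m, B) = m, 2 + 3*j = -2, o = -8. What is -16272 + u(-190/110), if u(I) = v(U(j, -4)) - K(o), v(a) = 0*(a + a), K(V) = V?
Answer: -16264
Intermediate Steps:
j = -4/3 (j = -⅔ + (⅓)*(-2) = -⅔ - ⅔ = -4/3 ≈ -1.3333)
v(a) = 0 (v(a) = 0*(2*a) = 0)
u(I) = 8 (u(I) = 0 - 1*(-8) = 0 + 8 = 8)
-16272 + u(-190/110) = -16272 + 8 = -16264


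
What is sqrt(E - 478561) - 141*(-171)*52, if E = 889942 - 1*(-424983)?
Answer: 1253772 + 2*sqrt(209091) ≈ 1.2547e+6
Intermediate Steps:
E = 1314925 (E = 889942 + 424983 = 1314925)
sqrt(E - 478561) - 141*(-171)*52 = sqrt(1314925 - 478561) - 141*(-171)*52 = sqrt(836364) + 24111*52 = 2*sqrt(209091) + 1253772 = 1253772 + 2*sqrt(209091)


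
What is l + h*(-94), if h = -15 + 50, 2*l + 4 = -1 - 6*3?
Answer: -6603/2 ≈ -3301.5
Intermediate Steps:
l = -23/2 (l = -2 + (-1 - 6*3)/2 = -2 + (-1 - 18)/2 = -2 + (½)*(-19) = -2 - 19/2 = -23/2 ≈ -11.500)
h = 35
l + h*(-94) = -23/2 + 35*(-94) = -23/2 - 3290 = -6603/2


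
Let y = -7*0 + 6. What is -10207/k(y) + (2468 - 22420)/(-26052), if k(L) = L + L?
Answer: -7379815/8684 ≈ -849.82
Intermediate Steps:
y = 6 (y = 0 + 6 = 6)
k(L) = 2*L
-10207/k(y) + (2468 - 22420)/(-26052) = -10207/(2*6) + (2468 - 22420)/(-26052) = -10207/12 - 19952*(-1/26052) = -10207*1/12 + 4988/6513 = -10207/12 + 4988/6513 = -7379815/8684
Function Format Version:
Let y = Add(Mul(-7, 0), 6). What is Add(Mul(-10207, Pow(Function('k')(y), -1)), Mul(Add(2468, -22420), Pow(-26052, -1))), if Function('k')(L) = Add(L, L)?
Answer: Rational(-7379815, 8684) ≈ -849.82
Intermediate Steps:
y = 6 (y = Add(0, 6) = 6)
Function('k')(L) = Mul(2, L)
Add(Mul(-10207, Pow(Function('k')(y), -1)), Mul(Add(2468, -22420), Pow(-26052, -1))) = Add(Mul(-10207, Pow(Mul(2, 6), -1)), Mul(Add(2468, -22420), Pow(-26052, -1))) = Add(Mul(-10207, Pow(12, -1)), Mul(-19952, Rational(-1, 26052))) = Add(Mul(-10207, Rational(1, 12)), Rational(4988, 6513)) = Add(Rational(-10207, 12), Rational(4988, 6513)) = Rational(-7379815, 8684)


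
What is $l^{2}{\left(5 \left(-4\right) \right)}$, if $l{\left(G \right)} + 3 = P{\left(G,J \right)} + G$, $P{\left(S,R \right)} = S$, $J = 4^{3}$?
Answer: $1849$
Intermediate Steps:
$J = 64$
$l{\left(G \right)} = -3 + 2 G$ ($l{\left(G \right)} = -3 + \left(G + G\right) = -3 + 2 G$)
$l^{2}{\left(5 \left(-4\right) \right)} = \left(-3 + 2 \cdot 5 \left(-4\right)\right)^{2} = \left(-3 + 2 \left(-20\right)\right)^{2} = \left(-3 - 40\right)^{2} = \left(-43\right)^{2} = 1849$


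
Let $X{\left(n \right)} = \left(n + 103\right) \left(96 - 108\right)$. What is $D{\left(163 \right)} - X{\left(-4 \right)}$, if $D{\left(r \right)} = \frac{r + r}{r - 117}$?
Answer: $\frac{27487}{23} \approx 1195.1$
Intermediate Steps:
$D{\left(r \right)} = \frac{2 r}{-117 + r}$
$X{\left(n \right)} = -1236 - 12 n$ ($X{\left(n \right)} = \left(103 + n\right) \left(-12\right) = -1236 - 12 n$)
$D{\left(163 \right)} - X{\left(-4 \right)} = 2 \cdot 163 \frac{1}{-117 + 163} - \left(-1236 - -48\right) = 2 \cdot 163 \cdot \frac{1}{46} - \left(-1236 + 48\right) = 2 \cdot 163 \cdot \frac{1}{46} - -1188 = \frac{163}{23} + 1188 = \frac{27487}{23}$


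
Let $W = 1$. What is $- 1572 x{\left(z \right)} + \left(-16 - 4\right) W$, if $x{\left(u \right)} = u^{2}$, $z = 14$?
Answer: $-308132$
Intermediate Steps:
$- 1572 x{\left(z \right)} + \left(-16 - 4\right) W = - 1572 \cdot 14^{2} + \left(-16 - 4\right) 1 = \left(-1572\right) 196 - 20 = -308112 - 20 = -308132$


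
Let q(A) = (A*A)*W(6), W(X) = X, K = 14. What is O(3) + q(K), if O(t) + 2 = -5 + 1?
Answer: 1170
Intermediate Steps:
O(t) = -6 (O(t) = -2 + (-5 + 1) = -2 - 4 = -6)
q(A) = 6*A**2 (q(A) = (A*A)*6 = A**2*6 = 6*A**2)
O(3) + q(K) = -6 + 6*14**2 = -6 + 6*196 = -6 + 1176 = 1170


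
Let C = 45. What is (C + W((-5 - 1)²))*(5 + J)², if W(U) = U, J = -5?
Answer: 0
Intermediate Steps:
(C + W((-5 - 1)²))*(5 + J)² = (45 + (-5 - 1)²)*(5 - 5)² = (45 + (-6)²)*0² = (45 + 36)*0 = 81*0 = 0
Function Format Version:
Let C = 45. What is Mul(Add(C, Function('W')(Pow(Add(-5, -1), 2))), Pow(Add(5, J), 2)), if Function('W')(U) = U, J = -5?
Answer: 0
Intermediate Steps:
Mul(Add(C, Function('W')(Pow(Add(-5, -1), 2))), Pow(Add(5, J), 2)) = Mul(Add(45, Pow(Add(-5, -1), 2)), Pow(Add(5, -5), 2)) = Mul(Add(45, Pow(-6, 2)), Pow(0, 2)) = Mul(Add(45, 36), 0) = Mul(81, 0) = 0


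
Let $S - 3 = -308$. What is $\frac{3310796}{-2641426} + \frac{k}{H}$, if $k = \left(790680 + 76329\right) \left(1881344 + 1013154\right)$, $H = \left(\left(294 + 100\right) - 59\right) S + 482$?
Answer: $- \frac{3314403159395780480}{134307267109} \approx -2.4678 \cdot 10^{7}$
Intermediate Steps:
$S = -305$ ($S = 3 - 308 = -305$)
$H = -101693$ ($H = \left(\left(294 + 100\right) - 59\right) \left(-305\right) + 482 = \left(394 - 59\right) \left(-305\right) + 482 = 335 \left(-305\right) + 482 = -102175 + 482 = -101693$)
$k = 2509555816482$ ($k = 867009 \cdot 2894498 = 2509555816482$)
$\frac{3310796}{-2641426} + \frac{k}{H} = \frac{3310796}{-2641426} + \frac{2509555816482}{-101693} = 3310796 \left(- \frac{1}{2641426}\right) + 2509555816482 \left(- \frac{1}{101693}\right) = - \frac{1655398}{1320713} - \frac{2509555816482}{101693} = - \frac{3314403159395780480}{134307267109}$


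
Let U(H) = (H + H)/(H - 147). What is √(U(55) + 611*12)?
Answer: √15511982/46 ≈ 85.620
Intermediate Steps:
U(H) = 2*H/(-147 + H) (U(H) = (2*H)/(-147 + H) = 2*H/(-147 + H))
√(U(55) + 611*12) = √(2*55/(-147 + 55) + 611*12) = √(2*55/(-92) + 7332) = √(2*55*(-1/92) + 7332) = √(-55/46 + 7332) = √(337217/46) = √15511982/46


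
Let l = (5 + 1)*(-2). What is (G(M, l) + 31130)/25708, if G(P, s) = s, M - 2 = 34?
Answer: 15559/12854 ≈ 1.2104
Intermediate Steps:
M = 36 (M = 2 + 34 = 36)
l = -12 (l = 6*(-2) = -12)
(G(M, l) + 31130)/25708 = (-12 + 31130)/25708 = 31118*(1/25708) = 15559/12854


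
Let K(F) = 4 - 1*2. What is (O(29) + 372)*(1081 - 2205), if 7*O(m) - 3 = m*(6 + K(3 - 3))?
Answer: -3191036/7 ≈ -4.5586e+5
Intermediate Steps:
K(F) = 2 (K(F) = 4 - 2 = 2)
O(m) = 3/7 + 8*m/7 (O(m) = 3/7 + (m*(6 + 2))/7 = 3/7 + (m*8)/7 = 3/7 + (8*m)/7 = 3/7 + 8*m/7)
(O(29) + 372)*(1081 - 2205) = ((3/7 + (8/7)*29) + 372)*(1081 - 2205) = ((3/7 + 232/7) + 372)*(-1124) = (235/7 + 372)*(-1124) = (2839/7)*(-1124) = -3191036/7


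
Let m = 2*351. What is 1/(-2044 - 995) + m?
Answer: 2133377/3039 ≈ 702.00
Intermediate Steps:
m = 702
1/(-2044 - 995) + m = 1/(-2044 - 995) + 702 = 1/(-3039) + 702 = -1/3039 + 702 = 2133377/3039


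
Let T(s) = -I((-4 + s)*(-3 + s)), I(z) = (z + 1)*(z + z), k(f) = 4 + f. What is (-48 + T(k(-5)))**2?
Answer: 788544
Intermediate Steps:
I(z) = 2*z*(1 + z) (I(z) = (1 + z)*(2*z) = 2*z*(1 + z))
T(s) = -2*(1 + (-4 + s)*(-3 + s))*(-4 + s)*(-3 + s) (T(s) = -2*(-4 + s)*(-3 + s)*(1 + (-4 + s)*(-3 + s)) = -2*(1 + (-4 + s)*(-3 + s))*(-4 + s)*(-3 + s))
(-48 + T(k(-5)))**2 = (-48 - 2*(12 + (4 - 5)**2 - 7*(4 - 5))*(13 + (4 - 5)**2 - 7*(4 - 5)))**2 = (-48 - 2*(12 + (-1)**2 - 7*(-1))*(13 + (-1)**2 - 7*(-1)))**2 = (-48 - 2*(12 + 1 + 7)*(13 + 1 + 7))**2 = (-48 - 2*20*21)**2 = (-48 - 840)**2 = (-888)**2 = 788544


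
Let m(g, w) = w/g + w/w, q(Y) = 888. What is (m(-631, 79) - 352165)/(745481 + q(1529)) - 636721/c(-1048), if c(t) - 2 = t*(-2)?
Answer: -300335591178093/988071644222 ≈ -303.96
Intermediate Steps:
c(t) = 2 - 2*t (c(t) = 2 + t*(-2) = 2 - 2*t)
m(g, w) = 1 + w/g (m(g, w) = w/g + 1 = 1 + w/g)
(m(-631, 79) - 352165)/(745481 + q(1529)) - 636721/c(-1048) = ((-631 + 79)/(-631) - 352165)/(745481 + 888) - 636721/(2 - 2*(-1048)) = (-1/631*(-552) - 352165)/746369 - 636721/(2 + 2096) = (552/631 - 352165)*(1/746369) - 636721/2098 = -222215563/631*1/746369 - 636721/2098 = -222215563/470958839 - 1*636721/2098 = -222215563/470958839 - 636721/2098 = -300335591178093/988071644222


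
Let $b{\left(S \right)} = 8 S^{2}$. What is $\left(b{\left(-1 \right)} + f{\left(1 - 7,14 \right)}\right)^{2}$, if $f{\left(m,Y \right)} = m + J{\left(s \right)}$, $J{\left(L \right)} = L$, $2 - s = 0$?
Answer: $16$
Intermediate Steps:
$s = 2$ ($s = 2 - 0 = 2 + 0 = 2$)
$f{\left(m,Y \right)} = 2 + m$ ($f{\left(m,Y \right)} = m + 2 = 2 + m$)
$\left(b{\left(-1 \right)} + f{\left(1 - 7,14 \right)}\right)^{2} = \left(8 \left(-1\right)^{2} + \left(2 + \left(1 - 7\right)\right)\right)^{2} = \left(8 \cdot 1 + \left(2 + \left(1 - 7\right)\right)\right)^{2} = \left(8 + \left(2 - 6\right)\right)^{2} = \left(8 - 4\right)^{2} = 4^{2} = 16$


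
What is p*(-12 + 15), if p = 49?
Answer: 147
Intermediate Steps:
p*(-12 + 15) = 49*(-12 + 15) = 49*3 = 147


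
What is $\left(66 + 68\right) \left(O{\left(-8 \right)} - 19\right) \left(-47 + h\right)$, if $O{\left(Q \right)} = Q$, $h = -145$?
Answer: $694656$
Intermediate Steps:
$\left(66 + 68\right) \left(O{\left(-8 \right)} - 19\right) \left(-47 + h\right) = \left(66 + 68\right) \left(-8 - 19\right) \left(-47 - 145\right) = 134 \left(-27\right) \left(-192\right) = \left(-3618\right) \left(-192\right) = 694656$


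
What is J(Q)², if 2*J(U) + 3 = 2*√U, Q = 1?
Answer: ¼ ≈ 0.25000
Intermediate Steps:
J(U) = -3/2 + √U (J(U) = -3/2 + (2*√U)/2 = -3/2 + √U)
J(Q)² = (-3/2 + √1)² = (-3/2 + 1)² = (-½)² = ¼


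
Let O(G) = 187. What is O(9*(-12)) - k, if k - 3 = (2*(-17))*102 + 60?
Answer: 3592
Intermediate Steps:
k = -3405 (k = 3 + ((2*(-17))*102 + 60) = 3 + (-34*102 + 60) = 3 + (-3468 + 60) = 3 - 3408 = -3405)
O(9*(-12)) - k = 187 - 1*(-3405) = 187 + 3405 = 3592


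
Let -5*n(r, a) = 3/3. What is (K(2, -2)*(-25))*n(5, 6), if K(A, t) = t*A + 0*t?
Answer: -20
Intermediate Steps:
n(r, a) = -⅕ (n(r, a) = -3/(5*3) = -⅕*1 = -⅕)
K(A, t) = A*t (K(A, t) = A*t + 0 = A*t)
(K(2, -2)*(-25))*n(5, 6) = ((2*(-2))*(-25))*(-⅕) = -4*(-25)*(-⅕) = 100*(-⅕) = -20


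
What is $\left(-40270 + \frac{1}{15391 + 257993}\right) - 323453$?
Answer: $- \frac{99436048631}{273384} \approx -3.6372 \cdot 10^{5}$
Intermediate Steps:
$\left(-40270 + \frac{1}{15391 + 257993}\right) - 323453 = \left(-40270 + \frac{1}{273384}\right) - 323453 = - \frac{11009173679}{273384} - 323453 = - \frac{99436048631}{273384}$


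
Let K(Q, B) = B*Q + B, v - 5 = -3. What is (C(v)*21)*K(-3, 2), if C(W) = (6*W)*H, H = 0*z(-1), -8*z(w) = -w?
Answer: 0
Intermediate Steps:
z(w) = w/8 (z(w) = -(-1)*w/8 = w/8)
v = 2 (v = 5 - 3 = 2)
H = 0 (H = 0*((1/8)*(-1)) = 0*(-1/8) = 0)
K(Q, B) = B + B*Q
C(W) = 0 (C(W) = (6*W)*0 = 0)
(C(v)*21)*K(-3, 2) = (0*21)*(2*(1 - 3)) = 0*(2*(-2)) = 0*(-4) = 0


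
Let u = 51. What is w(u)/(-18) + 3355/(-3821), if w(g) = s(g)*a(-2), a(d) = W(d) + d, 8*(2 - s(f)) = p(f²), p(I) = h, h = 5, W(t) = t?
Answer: -78749/137556 ≈ -0.57249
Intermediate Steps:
p(I) = 5
s(f) = 11/8 (s(f) = 2 - ⅛*5 = 2 - 5/8 = 11/8)
a(d) = 2*d (a(d) = d + d = 2*d)
w(g) = -11/2 (w(g) = 11*(2*(-2))/8 = (11/8)*(-4) = -11/2)
w(u)/(-18) + 3355/(-3821) = -11/2/(-18) + 3355/(-3821) = -11/2*(-1/18) + 3355*(-1/3821) = 11/36 - 3355/3821 = -78749/137556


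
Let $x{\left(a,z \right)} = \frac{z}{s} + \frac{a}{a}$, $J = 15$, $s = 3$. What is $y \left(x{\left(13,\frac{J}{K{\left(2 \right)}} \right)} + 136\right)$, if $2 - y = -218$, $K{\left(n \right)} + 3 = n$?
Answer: $29040$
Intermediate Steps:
$K{\left(n \right)} = -3 + n$
$y = 220$ ($y = 2 - -218 = 2 + 218 = 220$)
$x{\left(a,z \right)} = 1 + \frac{z}{3}$ ($x{\left(a,z \right)} = \frac{z}{3} + \frac{a}{a} = z \frac{1}{3} + 1 = \frac{z}{3} + 1 = 1 + \frac{z}{3}$)
$y \left(x{\left(13,\frac{J}{K{\left(2 \right)}} \right)} + 136\right) = 220 \left(\left(1 + \frac{15 \frac{1}{-3 + 2}}{3}\right) + 136\right) = 220 \left(\left(1 + \frac{15 \frac{1}{-1}}{3}\right) + 136\right) = 220 \left(\left(1 + \frac{15 \left(-1\right)}{3}\right) + 136\right) = 220 \left(\left(1 + \frac{1}{3} \left(-15\right)\right) + 136\right) = 220 \left(\left(1 - 5\right) + 136\right) = 220 \left(-4 + 136\right) = 220 \cdot 132 = 29040$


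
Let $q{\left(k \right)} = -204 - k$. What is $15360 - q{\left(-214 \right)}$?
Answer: $15350$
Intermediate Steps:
$15360 - q{\left(-214 \right)} = 15360 - \left(-204 - -214\right) = 15360 - \left(-204 + 214\right) = 15360 - 10 = 15350$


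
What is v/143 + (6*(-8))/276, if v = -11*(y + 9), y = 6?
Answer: -397/299 ≈ -1.3278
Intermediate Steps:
v = -165 (v = -11*(6 + 9) = -11*15 = -165)
v/143 + (6*(-8))/276 = -165/143 + (6*(-8))/276 = -165*1/143 - 48*1/276 = -15/13 - 4/23 = -397/299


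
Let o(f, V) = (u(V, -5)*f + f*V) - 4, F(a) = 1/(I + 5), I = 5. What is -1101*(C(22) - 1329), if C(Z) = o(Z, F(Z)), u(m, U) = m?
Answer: 7313943/5 ≈ 1.4628e+6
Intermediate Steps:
F(a) = ⅒ (F(a) = 1/(5 + 5) = 1/10 = ⅒)
o(f, V) = -4 + 2*V*f (o(f, V) = (V*f + f*V) - 4 = (V*f + V*f) - 4 = 2*V*f - 4 = -4 + 2*V*f)
C(Z) = -4 + Z/5 (C(Z) = -4 + 2*(⅒)*Z = -4 + Z/5)
-1101*(C(22) - 1329) = -1101*((-4 + (⅕)*22) - 1329) = -1101*((-4 + 22/5) - 1329) = -1101*(⅖ - 1329) = -1101*(-6643/5) = 7313943/5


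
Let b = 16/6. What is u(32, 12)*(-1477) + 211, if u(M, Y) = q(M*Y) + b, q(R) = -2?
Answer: -2321/3 ≈ -773.67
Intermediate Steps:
b = 8/3 (b = 16*(⅙) = 8/3 ≈ 2.6667)
u(M, Y) = ⅔ (u(M, Y) = -2 + 8/3 = ⅔)
u(32, 12)*(-1477) + 211 = (⅔)*(-1477) + 211 = -2954/3 + 211 = -2321/3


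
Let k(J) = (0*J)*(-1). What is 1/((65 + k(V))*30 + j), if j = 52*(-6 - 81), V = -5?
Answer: -1/2574 ≈ -0.00038850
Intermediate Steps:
k(J) = 0 (k(J) = 0*(-1) = 0)
j = -4524 (j = 52*(-87) = -4524)
1/((65 + k(V))*30 + j) = 1/((65 + 0)*30 - 4524) = 1/(65*30 - 4524) = 1/(1950 - 4524) = 1/(-2574) = -1/2574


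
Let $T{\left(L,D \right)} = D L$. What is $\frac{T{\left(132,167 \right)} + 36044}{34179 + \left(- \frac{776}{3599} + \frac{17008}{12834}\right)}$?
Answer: $\frac{1341529754904}{789382214461} \approx 1.6995$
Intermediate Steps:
$\frac{T{\left(132,167 \right)} + 36044}{34179 + \left(- \frac{776}{3599} + \frac{17008}{12834}\right)} = \frac{167 \cdot 132 + 36044}{34179 + \left(- \frac{776}{3599} + \frac{17008}{12834}\right)} = \frac{22044 + 36044}{34179 + \left(\left(-776\right) \frac{1}{3599} + 17008 \cdot \frac{1}{12834}\right)} = \frac{58088}{34179 + \left(- \frac{776}{3599} + \frac{8504}{6417}\right)} = \frac{58088}{34179 + \frac{25626304}{23094783}} = \frac{58088}{\frac{789382214461}{23094783}} = 58088 \cdot \frac{23094783}{789382214461} = \frac{1341529754904}{789382214461}$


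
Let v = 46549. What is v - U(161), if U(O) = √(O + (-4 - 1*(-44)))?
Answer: 46549 - √201 ≈ 46535.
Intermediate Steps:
U(O) = √(40 + O) (U(O) = √(O + (-4 + 44)) = √(O + 40) = √(40 + O))
v - U(161) = 46549 - √(40 + 161) = 46549 - √201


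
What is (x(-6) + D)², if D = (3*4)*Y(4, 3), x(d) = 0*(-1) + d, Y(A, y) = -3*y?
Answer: 12996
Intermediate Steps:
x(d) = d (x(d) = 0 + d = d)
D = -108 (D = (3*4)*(-3*3) = 12*(-9) = -108)
(x(-6) + D)² = (-6 - 108)² = (-114)² = 12996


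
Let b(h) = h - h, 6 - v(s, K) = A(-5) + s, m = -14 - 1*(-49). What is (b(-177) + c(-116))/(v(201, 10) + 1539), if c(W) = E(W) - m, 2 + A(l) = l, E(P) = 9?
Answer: -26/1351 ≈ -0.019245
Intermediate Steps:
m = 35 (m = -14 + 49 = 35)
A(l) = -2 + l
v(s, K) = 13 - s (v(s, K) = 6 - ((-2 - 5) + s) = 6 - (-7 + s) = 6 + (7 - s) = 13 - s)
c(W) = -26 (c(W) = 9 - 1*35 = 9 - 35 = -26)
b(h) = 0
(b(-177) + c(-116))/(v(201, 10) + 1539) = (0 - 26)/((13 - 1*201) + 1539) = -26/((13 - 201) + 1539) = -26/(-188 + 1539) = -26/1351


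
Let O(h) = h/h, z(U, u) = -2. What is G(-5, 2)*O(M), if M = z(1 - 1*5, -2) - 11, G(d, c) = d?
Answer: -5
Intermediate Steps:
M = -13 (M = -2 - 11 = -13)
O(h) = 1
G(-5, 2)*O(M) = -5*1 = -5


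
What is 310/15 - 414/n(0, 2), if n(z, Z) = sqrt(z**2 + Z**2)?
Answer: -559/3 ≈ -186.33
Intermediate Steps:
n(z, Z) = sqrt(Z**2 + z**2)
310/15 - 414/n(0, 2) = 310/15 - 414/sqrt(2**2 + 0**2) = 310*(1/15) - 414/sqrt(4 + 0) = 62/3 - 414/(sqrt(4)) = 62/3 - 414/2 = 62/3 - 414*1/2 = 62/3 - 207 = -559/3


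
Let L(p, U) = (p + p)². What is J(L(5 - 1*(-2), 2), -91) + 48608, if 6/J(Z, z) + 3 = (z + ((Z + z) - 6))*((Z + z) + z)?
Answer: 5298278/109 ≈ 48608.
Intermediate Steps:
L(p, U) = 4*p² (L(p, U) = (2*p)² = 4*p²)
J(Z, z) = 6/(-3 + (Z + 2*z)*(-6 + Z + 2*z)) (J(Z, z) = 6/(-3 + (z + ((Z + z) - 6))*((Z + z) + z)) = 6/(-3 + (z + (-6 + Z + z))*(Z + 2*z)) = 6/(-3 + (-6 + Z + 2*z)*(Z + 2*z)) = 6/(-3 + (Z + 2*z)*(-6 + Z + 2*z)))
J(L(5 - 1*(-2), 2), -91) + 48608 = 6/(-3 + (4*(5 - 1*(-2))²)² - 12*(-91) - 24*(5 - 1*(-2))² + 4*(-91)² + 4*(4*(5 - 1*(-2))²)*(-91)) + 48608 = 6/(-3 + (4*(5 + 2)²)² + 1092 - 24*(5 + 2)² + 4*8281 + 4*(4*(5 + 2)²)*(-91)) + 48608 = 6/(-3 + (4*7²)² + 1092 - 24*7² + 33124 + 4*(4*7²)*(-91)) + 48608 = 6/(-3 + (4*49)² + 1092 - 24*49 + 33124 + 4*(4*49)*(-91)) + 48608 = 6/(-3 + 196² + 1092 - 6*196 + 33124 + 4*196*(-91)) + 48608 = 6/(-3 + 38416 + 1092 - 1176 + 33124 - 71344) + 48608 = 6/109 + 48608 = 5298278/109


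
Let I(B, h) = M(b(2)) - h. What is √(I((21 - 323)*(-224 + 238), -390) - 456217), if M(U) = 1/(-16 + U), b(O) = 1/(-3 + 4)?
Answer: I*√102561090/15 ≈ 675.15*I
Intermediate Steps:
b(O) = 1 (b(O) = 1/1 = 1)
I(B, h) = -1/15 - h (I(B, h) = 1/(-16 + 1) - h = 1/(-15) - h = -1/15 - h)
√(I((21 - 323)*(-224 + 238), -390) - 456217) = √((-1/15 - 1*(-390)) - 456217) = √((-1/15 + 390) - 456217) = √(5849/15 - 456217) = √(-6837406/15) = I*√102561090/15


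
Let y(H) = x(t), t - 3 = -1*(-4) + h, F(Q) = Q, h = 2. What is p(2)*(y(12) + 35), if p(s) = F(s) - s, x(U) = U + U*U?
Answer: 0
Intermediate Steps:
t = 9 (t = 3 + (-1*(-4) + 2) = 3 + (4 + 2) = 3 + 6 = 9)
x(U) = U + U²
p(s) = 0 (p(s) = s - s = 0)
y(H) = 90 (y(H) = 9*(1 + 9) = 9*10 = 90)
p(2)*(y(12) + 35) = 0*(90 + 35) = 0*125 = 0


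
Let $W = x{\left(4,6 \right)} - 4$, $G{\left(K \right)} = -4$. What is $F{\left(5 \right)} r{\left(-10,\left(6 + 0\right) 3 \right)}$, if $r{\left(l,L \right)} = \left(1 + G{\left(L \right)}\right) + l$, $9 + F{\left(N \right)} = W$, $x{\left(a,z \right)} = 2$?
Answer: $143$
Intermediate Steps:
$W = -2$ ($W = 2 - 4 = -2$)
$F{\left(N \right)} = -11$ ($F{\left(N \right)} = -9 - 2 = -11$)
$r{\left(l,L \right)} = -3 + l$ ($r{\left(l,L \right)} = \left(1 - 4\right) + l = -3 + l$)
$F{\left(5 \right)} r{\left(-10,\left(6 + 0\right) 3 \right)} = - 11 \left(-3 - 10\right) = \left(-11\right) \left(-13\right) = 143$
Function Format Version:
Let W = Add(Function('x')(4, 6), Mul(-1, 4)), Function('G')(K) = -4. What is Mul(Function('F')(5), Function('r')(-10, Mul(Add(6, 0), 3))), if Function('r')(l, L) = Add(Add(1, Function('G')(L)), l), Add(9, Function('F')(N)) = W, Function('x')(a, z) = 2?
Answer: 143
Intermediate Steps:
W = -2 (W = Add(2, Mul(-1, 4)) = Add(2, -4) = -2)
Function('F')(N) = -11 (Function('F')(N) = Add(-9, -2) = -11)
Function('r')(l, L) = Add(-3, l) (Function('r')(l, L) = Add(Add(1, -4), l) = Add(-3, l))
Mul(Function('F')(5), Function('r')(-10, Mul(Add(6, 0), 3))) = Mul(-11, Add(-3, -10)) = Mul(-11, -13) = 143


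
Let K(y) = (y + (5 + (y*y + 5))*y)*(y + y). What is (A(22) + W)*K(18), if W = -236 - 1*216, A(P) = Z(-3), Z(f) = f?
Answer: -98771400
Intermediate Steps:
A(P) = -3
K(y) = 2*y*(y + y*(10 + y²)) (K(y) = (y + (5 + (y² + 5))*y)*(2*y) = (y + (5 + (5 + y²))*y)*(2*y) = (y + (10 + y²)*y)*(2*y) = (y + y*(10 + y²))*(2*y) = 2*y*(y + y*(10 + y²)))
W = -452 (W = -236 - 216 = -452)
(A(22) + W)*K(18) = (-3 - 452)*(2*18²*(11 + 18²)) = -910*324*(11 + 324) = -910*324*335 = -455*217080 = -98771400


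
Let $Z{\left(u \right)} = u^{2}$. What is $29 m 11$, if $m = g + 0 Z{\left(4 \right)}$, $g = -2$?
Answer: $-638$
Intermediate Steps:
$m = -2$ ($m = -2 + 0 \cdot 4^{2} = -2 + 0 \cdot 16 = -2 + 0 = -2$)
$29 m 11 = 29 \left(-2\right) 11 = \left(-58\right) 11 = -638$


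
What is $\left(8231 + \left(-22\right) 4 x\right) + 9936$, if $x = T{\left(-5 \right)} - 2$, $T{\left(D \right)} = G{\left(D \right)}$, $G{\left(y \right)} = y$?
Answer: $18783$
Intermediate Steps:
$T{\left(D \right)} = D$
$x = -7$ ($x = -5 - 2 = -7$)
$\left(8231 + \left(-22\right) 4 x\right) + 9936 = \left(8231 + \left(-22\right) 4 \left(-7\right)\right) + 9936 = \left(8231 - -616\right) + 9936 = \left(8231 + 616\right) + 9936 = 8847 + 9936 = 18783$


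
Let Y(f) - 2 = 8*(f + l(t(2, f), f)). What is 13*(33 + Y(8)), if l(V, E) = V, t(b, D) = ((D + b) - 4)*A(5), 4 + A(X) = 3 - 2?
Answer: -585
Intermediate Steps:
A(X) = -3 (A(X) = -4 + (3 - 2) = -4 + 1 = -3)
t(b, D) = 12 - 3*D - 3*b (t(b, D) = ((D + b) - 4)*(-3) = (-4 + D + b)*(-3) = 12 - 3*D - 3*b)
Y(f) = 50 - 16*f (Y(f) = 2 + 8*(f + (12 - 3*f - 3*2)) = 2 + 8*(f + (12 - 3*f - 6)) = 2 + 8*(f + (6 - 3*f)) = 2 + 8*(6 - 2*f) = 2 + (48 - 16*f) = 50 - 16*f)
13*(33 + Y(8)) = 13*(33 + (50 - 16*8)) = 13*(33 + (50 - 128)) = 13*(33 - 78) = 13*(-45) = -585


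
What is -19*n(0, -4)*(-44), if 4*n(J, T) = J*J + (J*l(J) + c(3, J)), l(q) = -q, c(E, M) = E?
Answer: 627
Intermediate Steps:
n(J, T) = ¾ (n(J, T) = (J*J + (J*(-J) + 3))/4 = (J² + (-J² + 3))/4 = (J² + (3 - J²))/4 = (¼)*3 = ¾)
-19*n(0, -4)*(-44) = -19*¾*(-44) = -57/4*(-44) = 627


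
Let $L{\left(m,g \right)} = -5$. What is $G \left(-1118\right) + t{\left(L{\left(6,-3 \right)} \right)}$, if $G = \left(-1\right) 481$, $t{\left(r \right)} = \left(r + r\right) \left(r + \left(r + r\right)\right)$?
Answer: $537908$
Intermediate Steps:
$t{\left(r \right)} = 6 r^{2}$ ($t{\left(r \right)} = 2 r \left(r + 2 r\right) = 2 r 3 r = 6 r^{2}$)
$G = -481$
$G \left(-1118\right) + t{\left(L{\left(6,-3 \right)} \right)} = \left(-481\right) \left(-1118\right) + 6 \left(-5\right)^{2} = 537758 + 6 \cdot 25 = 537758 + 150 = 537908$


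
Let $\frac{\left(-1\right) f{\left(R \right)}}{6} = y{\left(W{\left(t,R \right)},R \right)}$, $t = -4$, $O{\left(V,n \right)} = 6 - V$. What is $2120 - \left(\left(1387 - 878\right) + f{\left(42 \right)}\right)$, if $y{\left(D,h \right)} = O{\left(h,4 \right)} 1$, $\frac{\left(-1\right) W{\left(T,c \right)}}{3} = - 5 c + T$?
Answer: $1395$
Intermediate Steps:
$W{\left(T,c \right)} = - 3 T + 15 c$ ($W{\left(T,c \right)} = - 3 \left(- 5 c + T\right) = - 3 \left(T - 5 c\right) = - 3 T + 15 c$)
$y{\left(D,h \right)} = 6 - h$ ($y{\left(D,h \right)} = \left(6 - h\right) 1 = 6 - h$)
$f{\left(R \right)} = -36 + 6 R$ ($f{\left(R \right)} = - 6 \left(6 - R\right) = -36 + 6 R$)
$2120 - \left(\left(1387 - 878\right) + f{\left(42 \right)}\right) = 2120 - \left(\left(1387 - 878\right) + \left(-36 + 6 \cdot 42\right)\right) = 2120 - \left(509 + \left(-36 + 252\right)\right) = 2120 - \left(509 + 216\right) = 2120 - 725 = 1395$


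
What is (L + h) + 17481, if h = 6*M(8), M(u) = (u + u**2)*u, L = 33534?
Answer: 54471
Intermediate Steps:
M(u) = u*(u + u**2)
h = 3456 (h = 6*(8**2*(1 + 8)) = 6*(64*9) = 6*576 = 3456)
(L + h) + 17481 = (33534 + 3456) + 17481 = 36990 + 17481 = 54471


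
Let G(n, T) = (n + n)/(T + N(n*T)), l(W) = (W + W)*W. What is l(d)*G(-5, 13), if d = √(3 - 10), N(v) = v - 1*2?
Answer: -70/27 ≈ -2.5926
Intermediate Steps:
N(v) = -2 + v (N(v) = v - 2 = -2 + v)
d = I*√7 (d = √(-7) = I*√7 ≈ 2.6458*I)
l(W) = 2*W² (l(W) = (2*W)*W = 2*W²)
G(n, T) = 2*n/(-2 + T + T*n) (G(n, T) = (n + n)/(T + (-2 + n*T)) = (2*n)/(T + (-2 + T*n)) = (2*n)/(-2 + T + T*n) = 2*n/(-2 + T + T*n))
l(d)*G(-5, 13) = (2*(I*√7)²)*(2*(-5)/(-2 + 13 + 13*(-5))) = (2*(-7))*(2*(-5)/(-2 + 13 - 65)) = -28*(-5)/(-54) = -28*(-5)*(-1)/54 = -14*5/27 = -70/27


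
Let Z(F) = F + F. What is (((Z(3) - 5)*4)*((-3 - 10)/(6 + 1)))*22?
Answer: -1144/7 ≈ -163.43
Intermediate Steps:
Z(F) = 2*F
(((Z(3) - 5)*4)*((-3 - 10)/(6 + 1)))*22 = (((2*3 - 5)*4)*((-3 - 10)/(6 + 1)))*22 = (((6 - 5)*4)*(-13/7))*22 = ((1*4)*(-13*⅐))*22 = (4*(-13/7))*22 = -52/7*22 = -1144/7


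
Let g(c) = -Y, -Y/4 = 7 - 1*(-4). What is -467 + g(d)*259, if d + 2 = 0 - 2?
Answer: 10929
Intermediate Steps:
Y = -44 (Y = -4*(7 - 1*(-4)) = -4*(7 + 4) = -4*11 = -44)
d = -4 (d = -2 + (0 - 2) = -2 - 2 = -4)
g(c) = 44 (g(c) = -1*(-44) = 44)
-467 + g(d)*259 = -467 + 44*259 = -467 + 11396 = 10929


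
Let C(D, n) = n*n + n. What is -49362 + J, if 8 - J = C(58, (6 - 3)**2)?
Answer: -49444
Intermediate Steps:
C(D, n) = n + n**2 (C(D, n) = n**2 + n = n + n**2)
J = -82 (J = 8 - (6 - 3)**2*(1 + (6 - 3)**2) = 8 - 3**2*(1 + 3**2) = 8 - 9*(1 + 9) = 8 - 9*10 = 8 - 1*90 = 8 - 90 = -82)
-49362 + J = -49362 - 82 = -49444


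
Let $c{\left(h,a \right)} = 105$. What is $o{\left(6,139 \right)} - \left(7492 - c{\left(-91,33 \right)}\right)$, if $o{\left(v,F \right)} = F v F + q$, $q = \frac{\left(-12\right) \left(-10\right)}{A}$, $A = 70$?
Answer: $\frac{759785}{7} \approx 1.0854 \cdot 10^{5}$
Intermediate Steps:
$q = \frac{12}{7}$ ($q = \frac{\left(-12\right) \left(-10\right)}{70} = 120 \cdot \frac{1}{70} = \frac{12}{7} \approx 1.7143$)
$o{\left(v,F \right)} = \frac{12}{7} + v F^{2}$ ($o{\left(v,F \right)} = F v F + \frac{12}{7} = v F^{2} + \frac{12}{7} = \frac{12}{7} + v F^{2}$)
$o{\left(6,139 \right)} - \left(7492 - c{\left(-91,33 \right)}\right) = \left(\frac{12}{7} + 6 \cdot 139^{2}\right) - \left(7492 - 105\right) = \left(\frac{12}{7} + 6 \cdot 19321\right) - \left(7492 - 105\right) = \left(\frac{12}{7} + 115926\right) - 7387 = \frac{811494}{7} - 7387 = \frac{759785}{7}$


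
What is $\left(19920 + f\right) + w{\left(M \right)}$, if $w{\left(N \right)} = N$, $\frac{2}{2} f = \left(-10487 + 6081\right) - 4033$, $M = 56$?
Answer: $11537$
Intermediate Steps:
$f = -8439$ ($f = \left(-10487 + 6081\right) - 4033 = -4406 - 4033 = -8439$)
$\left(19920 + f\right) + w{\left(M \right)} = \left(19920 - 8439\right) + 56 = 11481 + 56 = 11537$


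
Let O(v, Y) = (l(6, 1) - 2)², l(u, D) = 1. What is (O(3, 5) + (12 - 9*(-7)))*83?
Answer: 6308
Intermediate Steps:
O(v, Y) = 1 (O(v, Y) = (1 - 2)² = (-1)² = 1)
(O(3, 5) + (12 - 9*(-7)))*83 = (1 + (12 - 9*(-7)))*83 = (1 + (12 + 63))*83 = (1 + 75)*83 = 76*83 = 6308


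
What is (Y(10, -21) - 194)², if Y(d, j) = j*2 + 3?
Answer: 54289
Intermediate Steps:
Y(d, j) = 3 + 2*j (Y(d, j) = 2*j + 3 = 3 + 2*j)
(Y(10, -21) - 194)² = ((3 + 2*(-21)) - 194)² = ((3 - 42) - 194)² = (-39 - 194)² = (-233)² = 54289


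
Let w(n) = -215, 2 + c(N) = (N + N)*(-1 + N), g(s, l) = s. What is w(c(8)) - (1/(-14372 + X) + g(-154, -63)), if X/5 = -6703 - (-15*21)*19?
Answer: -1095681/17962 ≈ -61.000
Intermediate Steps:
c(N) = -2 + 2*N*(-1 + N) (c(N) = -2 + (N + N)*(-1 + N) = -2 + (2*N)*(-1 + N) = -2 + 2*N*(-1 + N))
X = -3590 (X = 5*(-6703 - (-15*21)*19) = 5*(-6703 - (-315)*19) = 5*(-6703 - 1*(-5985)) = 5*(-6703 + 5985) = 5*(-718) = -3590)
w(c(8)) - (1/(-14372 + X) + g(-154, -63)) = -215 - (1/(-14372 - 3590) - 154) = -215 - (1/(-17962) - 154) = -215 - (-1/17962 - 154) = -215 - 1*(-2766149/17962) = -215 + 2766149/17962 = -1095681/17962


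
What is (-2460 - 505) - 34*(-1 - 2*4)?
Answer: -2659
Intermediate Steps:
(-2460 - 505) - 34*(-1 - 2*4) = -2965 - 34*(-1 - 8) = -2965 - 34*(-9) = -2965 + 306 = -2659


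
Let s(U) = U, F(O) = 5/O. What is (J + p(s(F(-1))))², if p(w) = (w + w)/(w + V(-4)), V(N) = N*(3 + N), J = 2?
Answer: 144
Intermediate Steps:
p(w) = 2*w/(4 + w) (p(w) = (w + w)/(w - 4*(3 - 4)) = (2*w)/(w - 4*(-1)) = (2*w)/(w + 4) = (2*w)/(4 + w) = 2*w/(4 + w))
(J + p(s(F(-1))))² = (2 + 2*(5/(-1))/(4 + 5/(-1)))² = (2 + 2*(5*(-1))/(4 + 5*(-1)))² = (2 + 2*(-5)/(4 - 5))² = (2 + 2*(-5)/(-1))² = (2 + 2*(-5)*(-1))² = (2 + 10)² = 12² = 144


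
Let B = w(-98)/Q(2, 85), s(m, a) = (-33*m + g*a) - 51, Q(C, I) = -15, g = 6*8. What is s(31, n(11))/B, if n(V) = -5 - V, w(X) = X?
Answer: -13815/49 ≈ -281.94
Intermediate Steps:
g = 48
s(m, a) = -51 - 33*m + 48*a (s(m, a) = (-33*m + 48*a) - 51 = -51 - 33*m + 48*a)
B = 98/15 (B = -98/(-15) = -98*(-1/15) = 98/15 ≈ 6.5333)
s(31, n(11))/B = (-51 - 33*31 + 48*(-5 - 1*11))/(98/15) = (-51 - 1023 + 48*(-5 - 11))*(15/98) = (-51 - 1023 + 48*(-16))*(15/98) = (-51 - 1023 - 768)*(15/98) = -1842*15/98 = -13815/49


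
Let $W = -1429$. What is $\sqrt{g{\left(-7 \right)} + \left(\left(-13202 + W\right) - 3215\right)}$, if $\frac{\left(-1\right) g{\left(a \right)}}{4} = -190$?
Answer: $i \sqrt{17086} \approx 130.71 i$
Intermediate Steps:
$g{\left(a \right)} = 760$ ($g{\left(a \right)} = \left(-4\right) \left(-190\right) = 760$)
$\sqrt{g{\left(-7 \right)} + \left(\left(-13202 + W\right) - 3215\right)} = \sqrt{760 - 17846} = \sqrt{-17086} = i \sqrt{17086}$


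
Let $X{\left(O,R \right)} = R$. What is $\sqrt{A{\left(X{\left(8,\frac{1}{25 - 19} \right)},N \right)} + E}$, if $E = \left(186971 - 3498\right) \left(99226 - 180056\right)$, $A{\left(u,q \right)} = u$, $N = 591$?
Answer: $\frac{i \sqrt{533884413234}}{6} \approx 1.2178 \cdot 10^{5} i$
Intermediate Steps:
$E = -14830122590$ ($E = 183473 \left(-80830\right) = -14830122590$)
$\sqrt{A{\left(X{\left(8,\frac{1}{25 - 19} \right)},N \right)} + E} = \sqrt{\frac{1}{25 - 19} - 14830122590} = \sqrt{\frac{1}{6} - 14830122590} = \sqrt{- \frac{88980735539}{6}} = \frac{i \sqrt{533884413234}}{6}$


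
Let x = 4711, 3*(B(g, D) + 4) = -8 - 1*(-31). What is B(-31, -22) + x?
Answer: 14144/3 ≈ 4714.7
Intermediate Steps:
B(g, D) = 11/3 (B(g, D) = -4 + (-8 - 1*(-31))/3 = -4 + (-8 + 31)/3 = -4 + (1/3)*23 = -4 + 23/3 = 11/3)
B(-31, -22) + x = 11/3 + 4711 = 14144/3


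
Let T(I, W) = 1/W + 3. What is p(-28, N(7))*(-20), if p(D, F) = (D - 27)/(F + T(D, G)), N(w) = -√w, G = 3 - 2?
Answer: 4400/9 + 1100*√7/9 ≈ 812.26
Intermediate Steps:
G = 1
T(I, W) = 3 + 1/W
p(D, F) = (-27 + D)/(4 + F) (p(D, F) = (D - 27)/(F + (3 + 1/1)) = (-27 + D)/(F + (3 + 1)) = (-27 + D)/(F + 4) = (-27 + D)/(4 + F))
p(-28, N(7))*(-20) = ((-27 - 28)/(4 - √7))*(-20) = (-55/(4 - √7))*(-20) = -55/(4 - √7)*(-20) = 1100/(4 - √7)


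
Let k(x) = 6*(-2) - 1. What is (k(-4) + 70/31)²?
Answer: 110889/961 ≈ 115.39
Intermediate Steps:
k(x) = -13 (k(x) = -12 - 1 = -13)
(k(-4) + 70/31)² = (-13 + 70/31)² = (-333/31)² = 110889/961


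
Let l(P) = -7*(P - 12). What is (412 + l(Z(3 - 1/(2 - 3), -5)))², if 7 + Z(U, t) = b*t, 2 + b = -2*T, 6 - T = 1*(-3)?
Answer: 24025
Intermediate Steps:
T = 9 (T = 6 - (-3) = 6 - 1*(-3) = 6 + 3 = 9)
b = -20 (b = -2 - 2*9 = -2 - 18 = -20)
Z(U, t) = -7 - 20*t
l(P) = 84 - 7*P (l(P) = -7*(-12 + P) = 84 - 7*P)
(412 + l(Z(3 - 1/(2 - 3), -5)))² = (412 + (84 - 7*(-7 - 20*(-5))))² = (412 + (84 - 7*(-7 + 100)))² = (412 + (84 - 7*93))² = (412 + (84 - 651))² = (412 - 567)² = (-155)² = 24025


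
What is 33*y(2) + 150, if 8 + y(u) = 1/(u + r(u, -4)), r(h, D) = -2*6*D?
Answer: -5667/50 ≈ -113.34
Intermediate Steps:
r(h, D) = -12*D
y(u) = -8 + 1/(48 + u) (y(u) = -8 + 1/(u - 12*(-4)) = -8 + 1/(u + 48) = -8 + 1/(48 + u))
33*y(2) + 150 = 33*((-383 - 8*2)/(48 + 2)) + 150 = 33*((-383 - 16)/50) + 150 = 33*((1/50)*(-399)) + 150 = 33*(-399/50) + 150 = -13167/50 + 150 = -5667/50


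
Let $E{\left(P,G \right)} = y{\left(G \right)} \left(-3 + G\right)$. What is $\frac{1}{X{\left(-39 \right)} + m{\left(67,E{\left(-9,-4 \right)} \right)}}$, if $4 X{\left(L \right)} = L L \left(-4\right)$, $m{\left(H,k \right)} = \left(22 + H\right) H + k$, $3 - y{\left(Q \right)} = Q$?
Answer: $\frac{1}{4393} \approx 0.00022763$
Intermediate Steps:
$y{\left(Q \right)} = 3 - Q$
$E{\left(P,G \right)} = \left(-3 + G\right) \left(3 - G\right)$ ($E{\left(P,G \right)} = \left(3 - G\right) \left(-3 + G\right) = \left(-3 + G\right) \left(3 - G\right)$)
$m{\left(H,k \right)} = k + H \left(22 + H\right)$ ($m{\left(H,k \right)} = H \left(22 + H\right) + k = k + H \left(22 + H\right)$)
$X{\left(L \right)} = - L^{2}$ ($X{\left(L \right)} = \frac{L L \left(-4\right)}{4} = \frac{L^{2} \left(-4\right)}{4} = \frac{\left(-4\right) L^{2}}{4} = - L^{2}$)
$\frac{1}{X{\left(-39 \right)} + m{\left(67,E{\left(-9,-4 \right)} \right)}} = \frac{1}{- \left(-39\right)^{2} + \left(- \left(-3 - 4\right)^{2} + 67^{2} + 22 \cdot 67\right)} = \frac{1}{\left(-1\right) 1521 + \left(- \left(-7\right)^{2} + 4489 + 1474\right)} = \frac{1}{-1521 + \left(\left(-1\right) 49 + 4489 + 1474\right)} = \frac{1}{-1521 + \left(-49 + 4489 + 1474\right)} = \frac{1}{-1521 + 5914} = \frac{1}{4393}$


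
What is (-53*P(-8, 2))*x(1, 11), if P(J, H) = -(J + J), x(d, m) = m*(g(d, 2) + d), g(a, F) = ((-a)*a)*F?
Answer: 9328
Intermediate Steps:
g(a, F) = -F*a² (g(a, F) = (-a²)*F = -F*a²)
x(d, m) = m*(d - 2*d²) (x(d, m) = m*(-1*2*d² + d) = m*(-2*d² + d) = m*(d - 2*d²))
P(J, H) = -2*J
(-53*P(-8, 2))*x(1, 11) = (-(-106)*(-8))*(1*11*(1 - 2*1)) = (-53*16)*(1*11*(1 - 2)) = -848*11*(-1) = -848*(-11) = 9328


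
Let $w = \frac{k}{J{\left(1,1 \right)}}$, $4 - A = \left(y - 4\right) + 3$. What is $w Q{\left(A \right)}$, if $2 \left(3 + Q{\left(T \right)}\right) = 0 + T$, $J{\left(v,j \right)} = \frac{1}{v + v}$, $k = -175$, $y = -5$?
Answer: $-700$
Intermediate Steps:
$J{\left(v,j \right)} = \frac{1}{2 v}$
$A = 10$ ($A = 4 - \left(\left(-5 - 4\right) + 3\right) = 4 - \left(-9 + 3\right) = 4 - -6 = 4 + 6 = 10$)
$Q{\left(T \right)} = -3 + \frac{T}{2}$ ($Q{\left(T \right)} = -3 + \frac{0 + T}{2} = -3 + \frac{T}{2}$)
$w = -350$ ($w = - \frac{175}{\frac{1}{2} \cdot 1^{-1}} = - \frac{175}{\frac{1}{2} \cdot 1} = - 175 \frac{1}{\frac{1}{2}} = \left(-175\right) 2 = -350$)
$w Q{\left(A \right)} = - 350 \left(-3 + \frac{1}{2} \cdot 10\right) = - 350 \left(-3 + 5\right) = \left(-350\right) 2 = -700$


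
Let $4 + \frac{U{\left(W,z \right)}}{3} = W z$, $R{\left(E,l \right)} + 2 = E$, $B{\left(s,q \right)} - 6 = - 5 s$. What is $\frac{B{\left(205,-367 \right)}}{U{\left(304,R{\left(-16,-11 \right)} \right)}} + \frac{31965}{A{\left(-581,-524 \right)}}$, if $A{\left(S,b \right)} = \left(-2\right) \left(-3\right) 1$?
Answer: $\frac{87521189}{16428} \approx 5327.6$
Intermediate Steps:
$B{\left(s,q \right)} = 6 - 5 s$
$R{\left(E,l \right)} = -2 + E$
$A{\left(S,b \right)} = 6$ ($A{\left(S,b \right)} = 6 \cdot 1 = 6$)
$U{\left(W,z \right)} = -12 + 3 W z$
$\frac{B{\left(205,-367 \right)}}{U{\left(304,R{\left(-16,-11 \right)} \right)}} + \frac{31965}{A{\left(-581,-524 \right)}} = \frac{6 - 1025}{-12 + 3 \cdot 304 \left(-2 - 16\right)} + \frac{31965}{6} = \frac{6 - 1025}{-12 + 3 \cdot 304 \left(-18\right)} + 31965 \cdot \frac{1}{6} = - \frac{1019}{-12 - 16416} + \frac{10655}{2} = - \frac{1019}{-16428} + \frac{10655}{2} = \left(-1019\right) \left(- \frac{1}{16428}\right) + \frac{10655}{2} = \frac{1019}{16428} + \frac{10655}{2} = \frac{87521189}{16428}$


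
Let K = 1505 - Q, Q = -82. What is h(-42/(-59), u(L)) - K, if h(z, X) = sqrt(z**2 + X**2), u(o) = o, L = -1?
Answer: -1587 + sqrt(5245)/59 ≈ -1585.8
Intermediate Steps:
h(z, X) = sqrt(X**2 + z**2)
K = 1587 (K = 1505 - 1*(-82) = 1505 + 82 = 1587)
h(-42/(-59), u(L)) - K = sqrt((-1)**2 + (-42/(-59))**2) - 1*1587 = sqrt(1 + (-42*(-1/59))**2) - 1587 = sqrt(1 + (42/59)**2) - 1587 = sqrt(1 + 1764/3481) - 1587 = sqrt(5245/3481) - 1587 = sqrt(5245)/59 - 1587 = -1587 + sqrt(5245)/59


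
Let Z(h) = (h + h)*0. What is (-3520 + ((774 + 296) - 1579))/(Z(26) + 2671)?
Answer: -4029/2671 ≈ -1.5084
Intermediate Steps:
Z(h) = 0 (Z(h) = (2*h)*0 = 0)
(-3520 + ((774 + 296) - 1579))/(Z(26) + 2671) = (-3520 + ((774 + 296) - 1579))/(0 + 2671) = (-3520 + (1070 - 1579))/2671 = (-3520 - 509)*(1/2671) = -4029*1/2671 = -4029/2671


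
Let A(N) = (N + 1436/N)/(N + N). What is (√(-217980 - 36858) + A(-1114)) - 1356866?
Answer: -420966164330/310249 + I*√254838 ≈ -1.3569e+6 + 504.81*I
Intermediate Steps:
A(N) = (N + 1436/N)/(2*N) (A(N) = (N + 1436/N)/((2*N)) = (N + 1436/N)*(1/(2*N)) = (N + 1436/N)/(2*N))
(√(-217980 - 36858) + A(-1114)) - 1356866 = (√(-217980 - 36858) + (½ + 718/(-1114)²)) - 1356866 = (√(-254838) + (½ + 718*(1/1240996))) - 1356866 = (I*√254838 + (½ + 359/620498)) - 1356866 = (I*√254838 + 155304/310249) - 1356866 = (155304/310249 + I*√254838) - 1356866 = -420966164330/310249 + I*√254838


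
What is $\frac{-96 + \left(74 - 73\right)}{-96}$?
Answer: $\frac{95}{96} \approx 0.98958$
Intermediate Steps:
$\frac{-96 + \left(74 - 73\right)}{-96} = \left(-96 + 1\right) \left(- \frac{1}{96}\right) = \left(-95\right) \left(- \frac{1}{96}\right) = \frac{95}{96}$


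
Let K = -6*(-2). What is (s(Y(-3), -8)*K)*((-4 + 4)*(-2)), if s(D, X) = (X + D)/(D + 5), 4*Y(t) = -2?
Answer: 0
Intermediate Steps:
Y(t) = -½ (Y(t) = (¼)*(-2) = -½)
s(D, X) = (D + X)/(5 + D)
K = 12
(s(Y(-3), -8)*K)*((-4 + 4)*(-2)) = (((-½ - 8)/(5 - ½))*12)*((-4 + 4)*(-2)) = ((-17/2/(9/2))*12)*(0*(-2)) = (((2/9)*(-17/2))*12)*0 = -17/9*12*0 = -68/3*0 = 0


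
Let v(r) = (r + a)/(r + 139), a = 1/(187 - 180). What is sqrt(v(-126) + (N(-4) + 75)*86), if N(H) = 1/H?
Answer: 5*sqrt(8504678)/182 ≈ 80.118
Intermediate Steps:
a = 1/7 ≈ 0.14286
v(r) = (1/7 + r)/(139 + r) (v(r) = (r + 1/7)/(r + 139) = (1/7 + r)/(139 + r))
sqrt(v(-126) + (N(-4) + 75)*86) = sqrt((1/7 - 126)/(139 - 126) + (1/(-4) + 75)*86) = sqrt(-881/7/13 + (-1/4 + 75)*86) = sqrt((1/13)*(-881/7) + (299/4)*86) = sqrt(-881/91 + 12857/2) = sqrt(1168225/182) = 5*sqrt(8504678)/182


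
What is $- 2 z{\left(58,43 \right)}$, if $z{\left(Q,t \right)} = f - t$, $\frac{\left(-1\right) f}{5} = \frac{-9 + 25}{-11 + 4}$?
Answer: $\frac{442}{7} \approx 63.143$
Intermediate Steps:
$f = \frac{80}{7}$ ($f = - 5 \frac{-9 + 25}{-11 + 4} = - 5 \frac{16}{-7} = - 5 \cdot 16 \left(- \frac{1}{7}\right) = \left(-5\right) \left(- \frac{16}{7}\right) = \frac{80}{7} \approx 11.429$)
$z{\left(Q,t \right)} = \frac{80}{7} - t$
$- 2 z{\left(58,43 \right)} = - 2 \left(\frac{80}{7} - 43\right) = \left(-2\right) \left(- \frac{221}{7}\right) = \frac{442}{7}$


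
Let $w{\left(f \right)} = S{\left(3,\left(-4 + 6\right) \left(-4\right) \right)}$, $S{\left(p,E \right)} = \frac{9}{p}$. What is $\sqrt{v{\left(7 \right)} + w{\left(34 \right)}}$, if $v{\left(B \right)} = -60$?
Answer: $i \sqrt{57} \approx 7.5498 i$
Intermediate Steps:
$w{\left(f \right)} = 3$ ($w{\left(f \right)} = \frac{9}{3} = 9 \cdot \frac{1}{3} = 3$)
$\sqrt{v{\left(7 \right)} + w{\left(34 \right)}} = \sqrt{-60 + 3} = \sqrt{-57} = i \sqrt{57}$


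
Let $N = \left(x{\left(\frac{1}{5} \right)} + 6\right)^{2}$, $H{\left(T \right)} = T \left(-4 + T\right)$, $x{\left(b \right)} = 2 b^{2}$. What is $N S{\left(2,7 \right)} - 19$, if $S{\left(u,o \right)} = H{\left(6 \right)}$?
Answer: $\frac{265373}{625} \approx 424.6$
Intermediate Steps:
$S{\left(u,o \right)} = 12$ ($S{\left(u,o \right)} = 6 \left(-4 + 6\right) = 6 \cdot 2 = 12$)
$N = \frac{23104}{625}$ ($N = \left(2 \left(\frac{1}{5}\right)^{2} + 6\right)^{2} = \left(\frac{2}{25} + 6\right)^{2} = \left(\frac{152}{25}\right)^{2} = \frac{23104}{625} \approx 36.966$)
$N S{\left(2,7 \right)} - 19 = \frac{23104}{625} \cdot 12 - 19 = \frac{277248}{625} - 19 = \frac{265373}{625}$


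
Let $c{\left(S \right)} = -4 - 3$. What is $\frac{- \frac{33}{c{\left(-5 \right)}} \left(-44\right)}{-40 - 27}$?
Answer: $\frac{1452}{469} \approx 3.0959$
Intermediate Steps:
$c{\left(S \right)} = -7$
$\frac{- \frac{33}{c{\left(-5 \right)}} \left(-44\right)}{-40 - 27} = \frac{- \frac{33}{-7} \left(-44\right)}{-40 - 27} = \frac{\left(-33\right) \left(- \frac{1}{7}\right) \left(-44\right)}{-67} = \frac{33}{7} \left(-44\right) \left(- \frac{1}{67}\right) = \left(- \frac{1452}{7}\right) \left(- \frac{1}{67}\right) = \frac{1452}{469}$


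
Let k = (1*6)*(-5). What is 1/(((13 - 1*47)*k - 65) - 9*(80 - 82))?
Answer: 1/973 ≈ 0.0010277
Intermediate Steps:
k = -30 (k = 6*(-5) = -30)
1/(((13 - 1*47)*k - 65) - 9*(80 - 82)) = 1/(((13 - 1*47)*(-30) - 65) - 9*(80 - 82)) = 1/(((13 - 47)*(-30) - 65) - 9*(-2)) = 1/((-34*(-30) - 65) + 18) = 1/((1020 - 65) + 18) = 1/(955 + 18) = 1/973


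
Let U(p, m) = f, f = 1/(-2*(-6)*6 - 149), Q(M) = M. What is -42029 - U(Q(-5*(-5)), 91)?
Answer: -3236232/77 ≈ -42029.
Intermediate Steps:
f = -1/77 (f = 1/(12*6 - 149) = 1/(72 - 149) = 1/(-77) = -1/77 ≈ -0.012987)
U(p, m) = -1/77
-42029 - U(Q(-5*(-5)), 91) = -42029 - 1*(-1/77) = -42029 + 1/77 = -3236232/77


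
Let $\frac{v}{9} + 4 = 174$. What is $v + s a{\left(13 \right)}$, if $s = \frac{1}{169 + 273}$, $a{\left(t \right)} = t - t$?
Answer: $1530$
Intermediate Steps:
$a{\left(t \right)} = 0$
$v = 1530$ ($v = -36 + 9 \cdot 174 = -36 + 1566 = 1530$)
$s = \frac{1}{442} \approx 0.0022624$
$v + s a{\left(13 \right)} = 1530 + \frac{1}{442} \cdot 0 = 1530 + 0 = 1530$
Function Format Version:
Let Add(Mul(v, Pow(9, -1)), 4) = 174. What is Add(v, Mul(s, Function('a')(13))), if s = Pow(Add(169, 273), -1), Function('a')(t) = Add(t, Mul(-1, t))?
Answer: 1530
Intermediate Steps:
Function('a')(t) = 0
v = 1530 (v = Add(-36, Mul(9, 174)) = Add(-36, 1566) = 1530)
s = Rational(1, 442) (s = Pow(442, -1) = Rational(1, 442) ≈ 0.0022624)
Add(v, Mul(s, Function('a')(13))) = Add(1530, Mul(Rational(1, 442), 0)) = Add(1530, 0) = 1530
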